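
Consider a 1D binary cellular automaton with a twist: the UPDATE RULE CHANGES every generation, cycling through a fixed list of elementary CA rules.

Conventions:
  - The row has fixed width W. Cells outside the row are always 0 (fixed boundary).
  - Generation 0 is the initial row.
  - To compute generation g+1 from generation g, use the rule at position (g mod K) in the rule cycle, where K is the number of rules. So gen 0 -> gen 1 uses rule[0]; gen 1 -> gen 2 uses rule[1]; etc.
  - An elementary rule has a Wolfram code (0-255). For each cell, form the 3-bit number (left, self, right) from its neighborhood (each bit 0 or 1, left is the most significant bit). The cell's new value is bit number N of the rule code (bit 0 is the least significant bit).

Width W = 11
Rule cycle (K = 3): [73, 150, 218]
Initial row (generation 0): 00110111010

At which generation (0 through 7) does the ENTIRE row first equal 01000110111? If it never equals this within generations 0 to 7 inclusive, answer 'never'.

Answer: never

Derivation:
Gen 0: 00110111010
Gen 1 (rule 73): 10110101000
Gen 2 (rule 150): 10000101100
Gen 3 (rule 218): 01001001110
Gen 4 (rule 73): 00000001010
Gen 5 (rule 150): 00000011011
Gen 6 (rule 218): 00000111011
Gen 7 (rule 73): 11110101011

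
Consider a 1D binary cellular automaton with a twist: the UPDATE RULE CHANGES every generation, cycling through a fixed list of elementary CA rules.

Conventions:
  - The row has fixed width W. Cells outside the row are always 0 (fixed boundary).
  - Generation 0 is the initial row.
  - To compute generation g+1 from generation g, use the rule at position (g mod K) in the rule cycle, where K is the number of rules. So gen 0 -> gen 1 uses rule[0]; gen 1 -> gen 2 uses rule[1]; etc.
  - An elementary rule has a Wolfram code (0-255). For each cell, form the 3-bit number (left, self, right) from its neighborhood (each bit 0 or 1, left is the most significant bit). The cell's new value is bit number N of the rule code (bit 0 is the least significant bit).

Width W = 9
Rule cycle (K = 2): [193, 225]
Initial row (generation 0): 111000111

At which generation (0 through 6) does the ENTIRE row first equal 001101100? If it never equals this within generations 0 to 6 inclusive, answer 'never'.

Answer: never

Derivation:
Gen 0: 111000111
Gen 1 (rule 193): 011010011
Gen 2 (rule 225): 001100001
Gen 3 (rule 193): 100101100
Gen 4 (rule 225): 000010101
Gen 5 (rule 193): 111000000
Gen 6 (rule 225): 011011111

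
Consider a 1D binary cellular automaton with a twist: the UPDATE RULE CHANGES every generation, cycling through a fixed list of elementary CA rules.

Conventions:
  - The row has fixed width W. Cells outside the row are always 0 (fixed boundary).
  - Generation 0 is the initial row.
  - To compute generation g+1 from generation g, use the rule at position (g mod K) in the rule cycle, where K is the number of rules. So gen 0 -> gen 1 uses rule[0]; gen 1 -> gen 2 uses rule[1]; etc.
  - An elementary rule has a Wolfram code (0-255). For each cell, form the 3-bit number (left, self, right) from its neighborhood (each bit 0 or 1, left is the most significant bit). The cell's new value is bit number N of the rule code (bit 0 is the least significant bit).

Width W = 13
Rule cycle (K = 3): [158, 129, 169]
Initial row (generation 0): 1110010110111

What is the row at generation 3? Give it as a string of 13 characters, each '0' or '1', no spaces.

Gen 0: 1110010110111
Gen 1 (rule 158): 1101110100110
Gen 2 (rule 129): 0000100000000
Gen 3 (rule 169): 1110001111111

Answer: 1110001111111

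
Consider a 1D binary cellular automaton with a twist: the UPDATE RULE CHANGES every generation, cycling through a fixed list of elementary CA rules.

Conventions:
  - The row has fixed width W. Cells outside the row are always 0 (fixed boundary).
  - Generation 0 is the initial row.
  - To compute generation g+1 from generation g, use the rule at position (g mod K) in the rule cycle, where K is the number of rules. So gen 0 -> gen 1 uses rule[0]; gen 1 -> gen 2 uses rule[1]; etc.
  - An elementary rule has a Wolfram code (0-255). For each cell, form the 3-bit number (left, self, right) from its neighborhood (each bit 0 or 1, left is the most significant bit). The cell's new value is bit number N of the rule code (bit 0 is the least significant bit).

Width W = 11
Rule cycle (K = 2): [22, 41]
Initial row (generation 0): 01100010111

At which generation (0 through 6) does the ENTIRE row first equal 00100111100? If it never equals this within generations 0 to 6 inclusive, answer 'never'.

Answer: 5

Derivation:
Gen 0: 01100010111
Gen 1 (rule 22): 10010110000
Gen 2 (rule 41): 00001100111
Gen 3 (rule 22): 00010011000
Gen 4 (rule 41): 11000010011
Gen 5 (rule 22): 00100111100
Gen 6 (rule 41): 10000100001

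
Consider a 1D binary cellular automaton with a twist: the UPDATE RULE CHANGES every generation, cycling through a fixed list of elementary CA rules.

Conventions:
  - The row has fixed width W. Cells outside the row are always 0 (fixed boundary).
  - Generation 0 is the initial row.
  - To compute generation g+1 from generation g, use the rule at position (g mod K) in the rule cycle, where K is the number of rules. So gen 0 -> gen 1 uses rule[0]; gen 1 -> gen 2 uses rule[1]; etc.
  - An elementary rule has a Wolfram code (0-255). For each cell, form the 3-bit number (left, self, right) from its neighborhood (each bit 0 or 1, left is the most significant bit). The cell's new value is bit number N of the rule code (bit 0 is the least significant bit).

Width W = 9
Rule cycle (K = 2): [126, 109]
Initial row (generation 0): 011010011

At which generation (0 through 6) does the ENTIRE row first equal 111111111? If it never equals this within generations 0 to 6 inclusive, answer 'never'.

Gen 0: 011010011
Gen 1 (rule 126): 111111111
Gen 2 (rule 109): 100000001
Gen 3 (rule 126): 110000011
Gen 4 (rule 109): 110111011
Gen 5 (rule 126): 111101111
Gen 6 (rule 109): 100111001

Answer: 1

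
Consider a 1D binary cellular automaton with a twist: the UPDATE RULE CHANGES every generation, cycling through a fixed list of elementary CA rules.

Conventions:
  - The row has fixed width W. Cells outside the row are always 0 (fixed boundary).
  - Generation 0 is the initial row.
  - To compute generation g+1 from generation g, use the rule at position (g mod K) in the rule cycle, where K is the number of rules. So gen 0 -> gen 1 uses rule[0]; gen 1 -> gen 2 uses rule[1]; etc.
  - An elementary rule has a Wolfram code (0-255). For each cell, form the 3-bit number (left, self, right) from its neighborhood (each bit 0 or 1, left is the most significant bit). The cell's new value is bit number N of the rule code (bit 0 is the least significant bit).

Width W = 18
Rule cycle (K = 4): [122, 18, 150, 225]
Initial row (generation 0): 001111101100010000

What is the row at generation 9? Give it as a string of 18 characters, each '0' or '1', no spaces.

Answer: 000001011111011001

Derivation:
Gen 0: 001111101100010000
Gen 1 (rule 122): 011000111110101000
Gen 2 (rule 18): 100101000000000100
Gen 3 (rule 150): 111101100000001110
Gen 4 (rule 225): 011110101111100110
Gen 5 (rule 122): 110011011000111111
Gen 6 (rule 18): 001100000101000000
Gen 7 (rule 150): 010010001101100000
Gen 8 (rule 225): 000000100110101111
Gen 9 (rule 122): 000001011111011001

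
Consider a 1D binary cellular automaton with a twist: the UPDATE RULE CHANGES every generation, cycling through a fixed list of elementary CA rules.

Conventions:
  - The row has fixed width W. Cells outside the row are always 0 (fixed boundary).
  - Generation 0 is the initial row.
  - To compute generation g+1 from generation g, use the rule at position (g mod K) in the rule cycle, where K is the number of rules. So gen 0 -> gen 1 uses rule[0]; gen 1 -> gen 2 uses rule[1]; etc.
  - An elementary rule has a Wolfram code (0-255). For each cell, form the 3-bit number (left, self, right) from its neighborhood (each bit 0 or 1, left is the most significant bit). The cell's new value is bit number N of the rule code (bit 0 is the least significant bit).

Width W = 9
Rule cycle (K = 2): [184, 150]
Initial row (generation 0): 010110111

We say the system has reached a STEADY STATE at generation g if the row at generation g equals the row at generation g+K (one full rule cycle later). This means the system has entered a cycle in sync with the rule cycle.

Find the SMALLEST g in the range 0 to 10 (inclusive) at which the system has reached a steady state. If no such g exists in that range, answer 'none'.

Answer: none

Derivation:
Gen 0: 010110111
Gen 1 (rule 184): 001101110
Gen 2 (rule 150): 010000101
Gen 3 (rule 184): 001000010
Gen 4 (rule 150): 011100111
Gen 5 (rule 184): 011010110
Gen 6 (rule 150): 100010001
Gen 7 (rule 184): 010001000
Gen 8 (rule 150): 111011100
Gen 9 (rule 184): 110111010
Gen 10 (rule 150): 000010011
Gen 11 (rule 184): 000001010
Gen 12 (rule 150): 000011011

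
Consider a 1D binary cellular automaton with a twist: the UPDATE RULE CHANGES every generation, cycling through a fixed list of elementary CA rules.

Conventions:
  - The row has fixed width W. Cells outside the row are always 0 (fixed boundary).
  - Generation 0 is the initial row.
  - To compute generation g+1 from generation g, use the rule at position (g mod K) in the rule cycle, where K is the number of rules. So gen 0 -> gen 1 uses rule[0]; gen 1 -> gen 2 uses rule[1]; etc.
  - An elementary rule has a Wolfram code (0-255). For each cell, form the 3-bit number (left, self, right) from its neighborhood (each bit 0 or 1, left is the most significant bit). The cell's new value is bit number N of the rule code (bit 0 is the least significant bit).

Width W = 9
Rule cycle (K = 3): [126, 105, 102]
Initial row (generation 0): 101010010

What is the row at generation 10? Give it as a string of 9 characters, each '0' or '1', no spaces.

Gen 0: 101010010
Gen 1 (rule 126): 111111111
Gen 2 (rule 105): 100000001
Gen 3 (rule 102): 100000011
Gen 4 (rule 126): 110000111
Gen 5 (rule 105): 110110101
Gen 6 (rule 102): 011011111
Gen 7 (rule 126): 111110001
Gen 8 (rule 105): 100010100
Gen 9 (rule 102): 100111100
Gen 10 (rule 126): 111100110

Answer: 111100110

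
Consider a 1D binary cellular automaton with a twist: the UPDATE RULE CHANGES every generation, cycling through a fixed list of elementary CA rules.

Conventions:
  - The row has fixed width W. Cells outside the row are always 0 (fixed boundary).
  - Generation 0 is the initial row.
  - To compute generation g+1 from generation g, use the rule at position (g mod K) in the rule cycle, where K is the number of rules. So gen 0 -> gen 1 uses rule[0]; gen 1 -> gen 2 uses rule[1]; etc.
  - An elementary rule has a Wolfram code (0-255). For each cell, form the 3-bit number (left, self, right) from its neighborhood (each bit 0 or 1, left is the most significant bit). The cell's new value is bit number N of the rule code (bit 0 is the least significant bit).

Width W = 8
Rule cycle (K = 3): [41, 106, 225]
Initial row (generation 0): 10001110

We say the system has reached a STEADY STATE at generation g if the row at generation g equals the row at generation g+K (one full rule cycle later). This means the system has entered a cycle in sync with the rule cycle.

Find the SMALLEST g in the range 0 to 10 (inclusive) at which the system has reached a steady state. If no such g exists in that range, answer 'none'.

Gen 0: 10001110
Gen 1 (rule 41): 00101000
Gen 2 (rule 106): 01010000
Gen 3 (rule 225): 00100111
Gen 4 (rule 41): 10000100
Gen 5 (rule 106): 00001000
Gen 6 (rule 225): 11100011
Gen 7 (rule 41): 10001010
Gen 8 (rule 106): 00010100
Gen 9 (rule 225): 11001001
Gen 10 (rule 41): 10000000
Gen 11 (rule 106): 00000000
Gen 12 (rule 225): 11111111
Gen 13 (rule 41): 10000000

Answer: 10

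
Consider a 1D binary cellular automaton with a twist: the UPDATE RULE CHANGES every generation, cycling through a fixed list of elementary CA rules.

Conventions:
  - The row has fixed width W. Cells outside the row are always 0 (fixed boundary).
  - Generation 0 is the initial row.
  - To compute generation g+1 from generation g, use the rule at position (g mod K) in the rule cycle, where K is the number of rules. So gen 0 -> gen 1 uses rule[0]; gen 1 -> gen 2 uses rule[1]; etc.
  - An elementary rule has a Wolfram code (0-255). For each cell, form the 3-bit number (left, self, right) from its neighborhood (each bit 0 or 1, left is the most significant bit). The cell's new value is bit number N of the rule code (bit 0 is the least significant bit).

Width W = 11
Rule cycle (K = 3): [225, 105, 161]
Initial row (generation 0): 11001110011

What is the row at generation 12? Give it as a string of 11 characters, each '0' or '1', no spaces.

Answer: 11001110100

Derivation:
Gen 0: 11001110011
Gen 1 (rule 225): 01000110001
Gen 2 (rule 105): 00010110100
Gen 3 (rule 161): 11001001001
Gen 4 (rule 225): 01000000000
Gen 5 (rule 105): 00011111111
Gen 6 (rule 161): 11001111110
Gen 7 (rule 225): 01000111110
Gen 8 (rule 105): 00010100010
Gen 9 (rule 161): 11001001000
Gen 10 (rule 225): 01000000011
Gen 11 (rule 105): 00011111011
Gen 12 (rule 161): 11001110100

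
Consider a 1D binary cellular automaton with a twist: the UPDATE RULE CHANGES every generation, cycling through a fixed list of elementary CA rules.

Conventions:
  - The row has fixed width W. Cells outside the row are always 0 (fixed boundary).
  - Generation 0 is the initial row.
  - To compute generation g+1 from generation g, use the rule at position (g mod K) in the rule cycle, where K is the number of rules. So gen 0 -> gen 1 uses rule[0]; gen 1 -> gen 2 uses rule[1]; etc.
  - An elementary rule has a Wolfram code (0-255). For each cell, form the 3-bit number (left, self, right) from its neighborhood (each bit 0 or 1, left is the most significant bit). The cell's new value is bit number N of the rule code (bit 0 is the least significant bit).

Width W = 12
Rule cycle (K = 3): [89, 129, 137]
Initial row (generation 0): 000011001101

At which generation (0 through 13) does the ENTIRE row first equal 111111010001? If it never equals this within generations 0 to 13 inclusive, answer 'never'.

Gen 0: 000011001101
Gen 1 (rule 89): 111011101100
Gen 2 (rule 129): 010001000001
Gen 3 (rule 137): 000100011100
Gen 4 (rule 89): 110011010111
Gen 5 (rule 129): 000000000010
Gen 6 (rule 137): 111111111000
Gen 7 (rule 89): 100000001111
Gen 8 (rule 129): 001111100110
Gen 9 (rule 137): 101111000100
Gen 10 (rule 89): 001001110011
Gen 11 (rule 129): 100000100000
Gen 12 (rule 137): 001110001111
Gen 13 (rule 89): 101011101001

Answer: never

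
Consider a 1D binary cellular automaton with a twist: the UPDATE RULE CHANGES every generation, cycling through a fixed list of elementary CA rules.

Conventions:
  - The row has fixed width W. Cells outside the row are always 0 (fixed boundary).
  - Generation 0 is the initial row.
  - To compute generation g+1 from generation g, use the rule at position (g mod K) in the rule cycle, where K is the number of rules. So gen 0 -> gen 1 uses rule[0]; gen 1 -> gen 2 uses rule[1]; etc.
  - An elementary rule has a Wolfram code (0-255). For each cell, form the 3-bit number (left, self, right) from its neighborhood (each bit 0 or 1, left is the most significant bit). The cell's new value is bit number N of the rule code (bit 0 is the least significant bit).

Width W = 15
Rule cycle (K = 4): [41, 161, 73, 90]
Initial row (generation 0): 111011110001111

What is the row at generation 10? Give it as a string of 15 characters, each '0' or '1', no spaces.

Answer: 000001000011110

Derivation:
Gen 0: 111011110001111
Gen 1 (rule 41): 100110000101000
Gen 2 (rule 161): 000000110010011
Gen 3 (rule 73): 111110110000011
Gen 4 (rule 90): 100010111000111
Gen 5 (rule 41): 001001100010100
Gen 6 (rule 161): 100000001001001
Gen 7 (rule 73): 001111100000000
Gen 8 (rule 90): 011000110000000
Gen 9 (rule 41): 010010100111111
Gen 10 (rule 161): 000001000011110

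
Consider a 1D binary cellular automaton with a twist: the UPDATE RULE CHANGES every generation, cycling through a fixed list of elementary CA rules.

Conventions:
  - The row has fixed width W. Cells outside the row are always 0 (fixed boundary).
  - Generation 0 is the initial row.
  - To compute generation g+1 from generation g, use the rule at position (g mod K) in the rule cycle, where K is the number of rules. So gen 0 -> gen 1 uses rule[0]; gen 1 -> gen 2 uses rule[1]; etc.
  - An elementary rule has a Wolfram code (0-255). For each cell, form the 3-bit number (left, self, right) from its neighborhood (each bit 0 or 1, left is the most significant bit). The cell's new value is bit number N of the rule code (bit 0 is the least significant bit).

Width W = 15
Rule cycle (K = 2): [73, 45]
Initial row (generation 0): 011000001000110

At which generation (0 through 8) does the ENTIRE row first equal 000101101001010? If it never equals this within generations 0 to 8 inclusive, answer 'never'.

Answer: never

Derivation:
Gen 0: 011000001000110
Gen 1 (rule 73): 011011100010110
Gen 2 (rule 45): 010110001011100
Gen 3 (rule 73): 000110100010101
Gen 4 (rule 45): 110101101011111
Gen 5 (rule 73): 110001100010001
Gen 6 (rule 45): 100101001010101
Gen 7 (rule 73): 000000000000000
Gen 8 (rule 45): 111111111111111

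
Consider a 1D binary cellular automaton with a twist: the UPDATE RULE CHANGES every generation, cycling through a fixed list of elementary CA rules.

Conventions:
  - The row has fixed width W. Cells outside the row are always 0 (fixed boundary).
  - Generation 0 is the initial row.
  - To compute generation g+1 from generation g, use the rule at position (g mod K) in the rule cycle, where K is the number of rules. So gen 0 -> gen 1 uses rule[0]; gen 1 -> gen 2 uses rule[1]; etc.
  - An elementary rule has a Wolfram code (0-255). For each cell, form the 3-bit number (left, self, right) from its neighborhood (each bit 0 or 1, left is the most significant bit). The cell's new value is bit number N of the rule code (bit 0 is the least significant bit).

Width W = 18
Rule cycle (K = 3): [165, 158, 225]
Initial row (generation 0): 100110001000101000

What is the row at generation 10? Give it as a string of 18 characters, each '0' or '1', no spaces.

Gen 0: 100110001000101000
Gen 1 (rule 165): 100000101010111011
Gen 2 (rule 158): 110001101010110010
Gen 3 (rule 225): 010100110101010000
Gen 4 (rule 165): 011100001111110111
Gen 5 (rule 158): 111010011111100110
Gen 6 (rule 225): 011100001111100010
Gen 7 (rule 165): 001001100111001010
Gen 8 (rule 158): 011111011110111011
Gen 9 (rule 225): 001111101111011101
Gen 10 (rule 165): 100111010110101011

Answer: 100111010110101011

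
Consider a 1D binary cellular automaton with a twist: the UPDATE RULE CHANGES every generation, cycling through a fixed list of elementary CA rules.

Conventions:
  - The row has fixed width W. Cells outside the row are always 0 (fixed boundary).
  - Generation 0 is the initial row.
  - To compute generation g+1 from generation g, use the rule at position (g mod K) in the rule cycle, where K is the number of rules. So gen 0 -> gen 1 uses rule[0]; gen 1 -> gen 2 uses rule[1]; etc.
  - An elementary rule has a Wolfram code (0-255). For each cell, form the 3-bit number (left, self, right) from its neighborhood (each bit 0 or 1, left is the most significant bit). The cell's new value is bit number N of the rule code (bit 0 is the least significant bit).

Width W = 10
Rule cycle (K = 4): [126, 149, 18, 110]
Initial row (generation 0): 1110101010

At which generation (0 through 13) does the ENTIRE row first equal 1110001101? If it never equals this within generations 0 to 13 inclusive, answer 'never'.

Gen 0: 1110101010
Gen 1 (rule 126): 1011111111
Gen 2 (rule 149): 1001111110
Gen 3 (rule 18): 0110000001
Gen 4 (rule 110): 1110000011
Gen 5 (rule 126): 1011000111
Gen 6 (rule 149): 1000110010
Gen 7 (rule 18): 0101001101
Gen 8 (rule 110): 1111011111
Gen 9 (rule 126): 1001110001
Gen 10 (rule 149): 1100101101
Gen 11 (rule 18): 0011000000
Gen 12 (rule 110): 0111000000
Gen 13 (rule 126): 1101100000

Answer: never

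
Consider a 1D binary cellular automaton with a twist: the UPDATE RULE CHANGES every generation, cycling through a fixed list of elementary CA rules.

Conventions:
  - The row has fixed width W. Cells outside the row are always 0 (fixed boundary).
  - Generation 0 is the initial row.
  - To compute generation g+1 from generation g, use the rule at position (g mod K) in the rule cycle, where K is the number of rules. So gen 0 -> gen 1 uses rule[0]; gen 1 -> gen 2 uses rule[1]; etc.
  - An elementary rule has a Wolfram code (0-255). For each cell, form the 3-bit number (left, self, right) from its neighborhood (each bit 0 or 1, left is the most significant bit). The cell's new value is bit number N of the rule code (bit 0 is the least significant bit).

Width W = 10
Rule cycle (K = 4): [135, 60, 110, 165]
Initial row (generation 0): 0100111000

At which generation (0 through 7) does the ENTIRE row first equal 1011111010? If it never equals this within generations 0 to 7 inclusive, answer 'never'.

Answer: 2

Derivation:
Gen 0: 0100111000
Gen 1 (rule 135): 1101010011
Gen 2 (rule 60): 1011111010
Gen 3 (rule 110): 1110001110
Gen 4 (rule 165): 0100100100
Gen 5 (rule 135): 1101101101
Gen 6 (rule 60): 1011011011
Gen 7 (rule 110): 1111111111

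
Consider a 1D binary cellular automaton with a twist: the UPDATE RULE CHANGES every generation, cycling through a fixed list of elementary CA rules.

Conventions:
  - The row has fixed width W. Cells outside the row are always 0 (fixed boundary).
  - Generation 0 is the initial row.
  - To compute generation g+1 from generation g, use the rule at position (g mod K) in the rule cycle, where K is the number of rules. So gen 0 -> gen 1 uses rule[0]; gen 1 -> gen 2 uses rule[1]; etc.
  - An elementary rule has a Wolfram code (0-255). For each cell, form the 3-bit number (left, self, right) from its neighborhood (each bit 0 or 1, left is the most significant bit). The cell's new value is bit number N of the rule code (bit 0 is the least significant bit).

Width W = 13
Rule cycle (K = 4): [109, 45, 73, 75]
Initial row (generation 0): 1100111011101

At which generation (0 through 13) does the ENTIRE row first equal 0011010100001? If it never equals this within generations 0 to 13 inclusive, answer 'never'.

Gen 0: 1100111011101
Gen 1 (rule 109): 1100101110111
Gen 2 (rule 45): 1000111001100
Gen 3 (rule 73): 0010101001101
Gen 4 (rule 75): 1100000011100
Gen 5 (rule 109): 1101111010101
Gen 6 (rule 45): 1011000111111
Gen 7 (rule 73): 0011010100001
Gen 8 (rule 75): 1111000001110
Gen 9 (rule 109): 1001011101010
Gen 10 (rule 45): 1001110011110
Gen 11 (rule 73): 0001010010010
Gen 12 (rule 75): 1110000100100
Gen 13 (rule 109): 1010110100101

Answer: 7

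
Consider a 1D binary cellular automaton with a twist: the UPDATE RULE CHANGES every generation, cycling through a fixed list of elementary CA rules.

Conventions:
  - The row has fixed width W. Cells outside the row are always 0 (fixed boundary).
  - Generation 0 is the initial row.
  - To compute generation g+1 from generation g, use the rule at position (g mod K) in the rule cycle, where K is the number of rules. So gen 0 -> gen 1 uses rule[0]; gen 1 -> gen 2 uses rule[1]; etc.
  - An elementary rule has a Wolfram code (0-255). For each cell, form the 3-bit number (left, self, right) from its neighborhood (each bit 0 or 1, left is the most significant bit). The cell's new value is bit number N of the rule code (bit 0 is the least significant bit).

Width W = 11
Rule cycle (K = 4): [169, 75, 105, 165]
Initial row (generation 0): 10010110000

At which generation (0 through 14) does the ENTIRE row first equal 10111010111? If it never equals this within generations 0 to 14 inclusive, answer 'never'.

Answer: never

Derivation:
Gen 0: 10010110000
Gen 1 (rule 169): 00001100111
Gen 2 (rule 75): 11111101101
Gen 3 (rule 105): 10000111110
Gen 4 (rule 165): 10110011100
Gen 5 (rule 169): 01100011001
Gen 6 (rule 75): 11101111010
Gen 7 (rule 105): 10111001100
Gen 8 (rule 165): 11010000001
Gen 9 (rule 169): 10100111100
Gen 10 (rule 75): 00001100101
Gen 11 (rule 105): 11101100010
Gen 12 (rule 165): 01010001010
Gen 13 (rule 169): 00100100100
Gen 14 (rule 75): 11001001001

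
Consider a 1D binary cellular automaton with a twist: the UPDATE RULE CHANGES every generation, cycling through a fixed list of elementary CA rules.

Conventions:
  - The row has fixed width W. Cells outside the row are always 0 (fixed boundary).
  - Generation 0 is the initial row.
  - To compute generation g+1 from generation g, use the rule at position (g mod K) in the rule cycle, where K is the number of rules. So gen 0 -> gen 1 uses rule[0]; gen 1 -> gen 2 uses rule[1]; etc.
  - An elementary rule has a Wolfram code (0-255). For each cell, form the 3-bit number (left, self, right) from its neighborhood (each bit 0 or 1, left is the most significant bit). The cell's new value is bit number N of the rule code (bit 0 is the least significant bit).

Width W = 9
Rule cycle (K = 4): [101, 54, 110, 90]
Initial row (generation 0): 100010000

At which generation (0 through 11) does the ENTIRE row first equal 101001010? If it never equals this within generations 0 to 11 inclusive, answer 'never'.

Gen 0: 100010000
Gen 1 (rule 101): 101010111
Gen 2 (rule 54): 111111000
Gen 3 (rule 110): 100001000
Gen 4 (rule 90): 010010100
Gen 5 (rule 101): 010011101
Gen 6 (rule 54): 111100011
Gen 7 (rule 110): 100100111
Gen 8 (rule 90): 011011101
Gen 9 (rule 101): 001100111
Gen 10 (rule 54): 010011000
Gen 11 (rule 110): 110111000

Answer: never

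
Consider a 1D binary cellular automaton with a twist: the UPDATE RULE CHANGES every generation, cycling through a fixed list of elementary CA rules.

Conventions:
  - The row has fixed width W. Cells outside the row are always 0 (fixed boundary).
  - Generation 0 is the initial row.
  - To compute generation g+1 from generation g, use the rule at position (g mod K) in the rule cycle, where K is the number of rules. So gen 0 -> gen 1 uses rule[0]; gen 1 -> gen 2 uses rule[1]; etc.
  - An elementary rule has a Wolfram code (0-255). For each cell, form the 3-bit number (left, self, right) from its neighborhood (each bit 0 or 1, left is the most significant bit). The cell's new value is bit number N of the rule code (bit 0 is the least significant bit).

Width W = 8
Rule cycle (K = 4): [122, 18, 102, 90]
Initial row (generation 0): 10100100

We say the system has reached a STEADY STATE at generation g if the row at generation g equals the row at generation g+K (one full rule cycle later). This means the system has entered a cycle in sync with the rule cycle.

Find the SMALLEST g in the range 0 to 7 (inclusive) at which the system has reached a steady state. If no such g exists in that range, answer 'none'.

Gen 0: 10100100
Gen 1 (rule 122): 01011010
Gen 2 (rule 18): 10000001
Gen 3 (rule 102): 10000011
Gen 4 (rule 90): 01000111
Gen 5 (rule 122): 10101101
Gen 6 (rule 18): 00000000
Gen 7 (rule 102): 00000000
Gen 8 (rule 90): 00000000
Gen 9 (rule 122): 00000000
Gen 10 (rule 18): 00000000
Gen 11 (rule 102): 00000000

Answer: 6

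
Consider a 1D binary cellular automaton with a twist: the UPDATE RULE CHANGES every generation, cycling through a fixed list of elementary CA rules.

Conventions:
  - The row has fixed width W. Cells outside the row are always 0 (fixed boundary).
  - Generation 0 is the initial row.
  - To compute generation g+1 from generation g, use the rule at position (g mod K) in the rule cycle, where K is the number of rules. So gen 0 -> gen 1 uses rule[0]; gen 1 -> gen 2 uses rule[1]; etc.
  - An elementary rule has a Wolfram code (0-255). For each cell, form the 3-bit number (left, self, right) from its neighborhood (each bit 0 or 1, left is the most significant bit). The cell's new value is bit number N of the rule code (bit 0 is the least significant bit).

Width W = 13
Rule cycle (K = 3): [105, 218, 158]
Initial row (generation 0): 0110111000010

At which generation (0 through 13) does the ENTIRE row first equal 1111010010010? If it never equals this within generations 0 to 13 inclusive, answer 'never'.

Gen 0: 0110111000010
Gen 1 (rule 105): 0111101011000
Gen 2 (rule 218): 1111100011100
Gen 3 (rule 158): 1111010111010
Gen 4 (rule 105): 1001101101100
Gen 5 (rule 218): 0111101101110
Gen 6 (rule 158): 1111001001101
Gen 7 (rule 105): 1001000001110
Gen 8 (rule 218): 0110100011111
Gen 9 (rule 158): 1100110111110
Gen 10 (rule 105): 1100111100010
Gen 11 (rule 218): 1111111110101
Gen 12 (rule 158): 1111111100101
Gen 13 (rule 105): 1000000100010

Answer: never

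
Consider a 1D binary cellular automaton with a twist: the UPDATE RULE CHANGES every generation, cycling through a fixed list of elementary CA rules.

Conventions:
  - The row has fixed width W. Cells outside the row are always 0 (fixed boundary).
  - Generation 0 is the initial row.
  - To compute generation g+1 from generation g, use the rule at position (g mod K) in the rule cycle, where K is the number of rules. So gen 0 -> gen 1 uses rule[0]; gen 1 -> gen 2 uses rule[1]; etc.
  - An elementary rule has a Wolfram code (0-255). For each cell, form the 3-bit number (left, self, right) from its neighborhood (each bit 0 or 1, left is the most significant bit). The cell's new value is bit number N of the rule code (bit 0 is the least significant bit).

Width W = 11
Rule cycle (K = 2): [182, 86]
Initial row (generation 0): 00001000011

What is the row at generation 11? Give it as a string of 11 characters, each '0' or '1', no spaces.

Gen 0: 00001000011
Gen 1 (rule 182): 00011100100
Gen 2 (rule 86): 00100111110
Gen 3 (rule 182): 01111011101
Gen 4 (rule 86): 10001000101
Gen 5 (rule 182): 11011101111
Gen 6 (rule 86): 01000100001
Gen 7 (rule 182): 11101110011
Gen 8 (rule 86): 00100011101
Gen 9 (rule 182): 01110101011
Gen 10 (rule 86): 10010101001
Gen 11 (rule 182): 11111111111

Answer: 11111111111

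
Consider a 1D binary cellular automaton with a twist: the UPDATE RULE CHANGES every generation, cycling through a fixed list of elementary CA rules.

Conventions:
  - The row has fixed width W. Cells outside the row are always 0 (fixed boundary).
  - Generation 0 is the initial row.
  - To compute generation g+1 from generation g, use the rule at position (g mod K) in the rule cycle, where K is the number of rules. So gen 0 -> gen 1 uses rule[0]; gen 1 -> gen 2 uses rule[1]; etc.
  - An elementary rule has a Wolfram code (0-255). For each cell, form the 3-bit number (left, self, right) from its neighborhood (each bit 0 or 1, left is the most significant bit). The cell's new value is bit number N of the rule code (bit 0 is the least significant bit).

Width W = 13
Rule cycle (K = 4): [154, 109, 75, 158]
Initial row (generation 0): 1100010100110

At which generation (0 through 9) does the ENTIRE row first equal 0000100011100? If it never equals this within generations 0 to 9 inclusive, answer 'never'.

Gen 0: 1100010100110
Gen 1 (rule 154): 1010100011101
Gen 2 (rule 109): 1111101010111
Gen 3 (rule 75): 1000100000101
Gen 4 (rule 158): 1101110001101
Gen 5 (rule 154): 1001101011000
Gen 6 (rule 109): 1001111111011
Gen 7 (rule 75): 0011000001011
Gen 8 (rule 158): 0110100011010
Gen 9 (rule 154): 1100010110001

Answer: never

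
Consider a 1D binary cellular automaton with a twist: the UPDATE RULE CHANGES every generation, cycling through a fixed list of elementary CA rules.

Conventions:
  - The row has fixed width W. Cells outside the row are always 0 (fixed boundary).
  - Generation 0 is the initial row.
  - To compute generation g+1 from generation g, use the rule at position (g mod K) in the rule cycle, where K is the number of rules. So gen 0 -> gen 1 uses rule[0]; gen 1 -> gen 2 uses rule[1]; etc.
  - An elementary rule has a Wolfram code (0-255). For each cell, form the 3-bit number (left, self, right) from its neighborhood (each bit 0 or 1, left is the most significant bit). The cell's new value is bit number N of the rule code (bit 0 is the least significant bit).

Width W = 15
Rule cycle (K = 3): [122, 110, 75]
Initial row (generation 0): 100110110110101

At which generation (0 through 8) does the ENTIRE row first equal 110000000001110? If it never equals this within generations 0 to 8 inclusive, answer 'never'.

Answer: 2

Derivation:
Gen 0: 100110110110101
Gen 1 (rule 122): 011111111111010
Gen 2 (rule 110): 110000000001110
Gen 3 (rule 75): 110111111111010
Gen 4 (rule 122): 111100000001101
Gen 5 (rule 110): 100100000011111
Gen 6 (rule 75): 001001111110001
Gen 7 (rule 122): 010111000011010
Gen 8 (rule 110): 111101000111110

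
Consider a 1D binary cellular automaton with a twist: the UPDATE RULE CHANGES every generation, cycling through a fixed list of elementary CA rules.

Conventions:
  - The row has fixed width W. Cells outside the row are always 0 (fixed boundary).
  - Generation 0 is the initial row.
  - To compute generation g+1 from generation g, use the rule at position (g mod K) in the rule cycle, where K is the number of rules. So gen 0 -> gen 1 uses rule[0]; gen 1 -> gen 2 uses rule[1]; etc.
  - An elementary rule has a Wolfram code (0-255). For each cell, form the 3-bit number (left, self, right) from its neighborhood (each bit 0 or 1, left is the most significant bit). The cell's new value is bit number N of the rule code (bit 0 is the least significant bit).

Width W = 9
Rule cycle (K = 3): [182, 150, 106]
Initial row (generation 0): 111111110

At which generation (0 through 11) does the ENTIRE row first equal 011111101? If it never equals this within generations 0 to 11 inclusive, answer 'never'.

Answer: 1

Derivation:
Gen 0: 111111110
Gen 1 (rule 182): 011111101
Gen 2 (rule 150): 101111001
Gen 3 (rule 106): 011001010
Gen 4 (rule 182): 100111111
Gen 5 (rule 150): 111011110
Gen 6 (rule 106): 101110010
Gen 7 (rule 182): 110101111
Gen 8 (rule 150): 000100110
Gen 9 (rule 106): 001001110
Gen 10 (rule 182): 011110101
Gen 11 (rule 150): 101100101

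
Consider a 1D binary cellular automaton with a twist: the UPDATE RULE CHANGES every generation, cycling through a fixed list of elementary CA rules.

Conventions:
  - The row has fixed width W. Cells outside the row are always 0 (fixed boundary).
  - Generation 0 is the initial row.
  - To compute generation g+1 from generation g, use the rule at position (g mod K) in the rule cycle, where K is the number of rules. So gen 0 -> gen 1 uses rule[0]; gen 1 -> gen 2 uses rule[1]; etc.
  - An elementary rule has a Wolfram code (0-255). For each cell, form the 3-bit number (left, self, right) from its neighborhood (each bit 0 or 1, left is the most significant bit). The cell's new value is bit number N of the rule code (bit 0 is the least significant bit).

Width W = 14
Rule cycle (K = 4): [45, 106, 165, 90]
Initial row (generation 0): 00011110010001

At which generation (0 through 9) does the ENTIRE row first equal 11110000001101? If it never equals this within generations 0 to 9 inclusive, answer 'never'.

Gen 0: 00011110010001
Gen 1 (rule 45): 11010000010101
Gen 2 (rule 106): 11100000101010
Gen 3 (rule 165): 01001110111110
Gen 4 (rule 90): 10111010100011
Gen 5 (rule 45): 11100111101010
Gen 6 (rule 106): 10101100110100
Gen 7 (rule 165): 11110000001101
Gen 8 (rule 90): 10011000011100
Gen 9 (rule 45): 10010011010001

Answer: 7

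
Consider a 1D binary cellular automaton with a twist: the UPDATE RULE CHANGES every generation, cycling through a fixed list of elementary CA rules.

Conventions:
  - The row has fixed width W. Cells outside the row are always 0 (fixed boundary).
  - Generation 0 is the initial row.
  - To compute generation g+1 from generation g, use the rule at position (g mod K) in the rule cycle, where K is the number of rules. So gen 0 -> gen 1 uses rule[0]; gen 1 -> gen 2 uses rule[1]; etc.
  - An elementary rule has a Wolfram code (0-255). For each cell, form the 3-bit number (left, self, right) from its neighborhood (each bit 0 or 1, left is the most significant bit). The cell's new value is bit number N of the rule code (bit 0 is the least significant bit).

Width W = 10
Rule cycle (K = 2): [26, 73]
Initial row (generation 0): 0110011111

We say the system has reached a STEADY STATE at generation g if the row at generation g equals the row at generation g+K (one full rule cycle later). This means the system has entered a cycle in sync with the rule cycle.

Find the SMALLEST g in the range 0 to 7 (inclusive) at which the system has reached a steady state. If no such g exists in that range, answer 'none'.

Answer: none

Derivation:
Gen 0: 0110011111
Gen 1 (rule 26): 1101110000
Gen 2 (rule 73): 1101010111
Gen 3 (rule 26): 1000000100
Gen 4 (rule 73): 0011110001
Gen 5 (rule 26): 0110001010
Gen 6 (rule 73): 0110100000
Gen 7 (rule 26): 1100010000
Gen 8 (rule 73): 1101000111
Gen 9 (rule 26): 1000101100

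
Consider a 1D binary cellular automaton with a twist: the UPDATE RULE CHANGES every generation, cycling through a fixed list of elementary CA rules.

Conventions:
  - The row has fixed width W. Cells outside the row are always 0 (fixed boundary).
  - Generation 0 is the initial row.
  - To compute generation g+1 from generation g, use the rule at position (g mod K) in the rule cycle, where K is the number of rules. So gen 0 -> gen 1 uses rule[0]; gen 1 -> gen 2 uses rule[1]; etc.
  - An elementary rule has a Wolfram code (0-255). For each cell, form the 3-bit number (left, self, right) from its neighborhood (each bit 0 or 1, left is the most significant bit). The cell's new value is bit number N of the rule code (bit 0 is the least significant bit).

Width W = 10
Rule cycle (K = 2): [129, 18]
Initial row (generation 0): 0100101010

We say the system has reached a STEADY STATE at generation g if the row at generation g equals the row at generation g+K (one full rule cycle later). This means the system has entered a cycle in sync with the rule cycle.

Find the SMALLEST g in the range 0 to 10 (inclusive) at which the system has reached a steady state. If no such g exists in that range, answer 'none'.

Answer: 2

Derivation:
Gen 0: 0100101010
Gen 1 (rule 129): 0000000000
Gen 2 (rule 18): 0000000000
Gen 3 (rule 129): 1111111111
Gen 4 (rule 18): 0000000000
Gen 5 (rule 129): 1111111111
Gen 6 (rule 18): 0000000000
Gen 7 (rule 129): 1111111111
Gen 8 (rule 18): 0000000000
Gen 9 (rule 129): 1111111111
Gen 10 (rule 18): 0000000000
Gen 11 (rule 129): 1111111111
Gen 12 (rule 18): 0000000000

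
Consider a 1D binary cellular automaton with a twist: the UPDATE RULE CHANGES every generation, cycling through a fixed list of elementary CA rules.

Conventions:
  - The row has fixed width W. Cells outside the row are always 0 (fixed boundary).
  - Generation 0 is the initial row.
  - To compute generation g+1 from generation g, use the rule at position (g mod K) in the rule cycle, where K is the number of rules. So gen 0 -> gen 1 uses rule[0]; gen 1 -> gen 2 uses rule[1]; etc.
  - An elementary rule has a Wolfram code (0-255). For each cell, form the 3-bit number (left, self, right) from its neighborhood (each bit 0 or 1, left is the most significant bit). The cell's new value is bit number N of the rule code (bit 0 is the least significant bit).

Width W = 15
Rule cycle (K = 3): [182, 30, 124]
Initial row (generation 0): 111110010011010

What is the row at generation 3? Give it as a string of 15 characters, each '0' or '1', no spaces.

Answer: 111001100010110

Derivation:
Gen 0: 111110010011010
Gen 1 (rule 182): 011101111100111
Gen 2 (rule 30): 110001000011100
Gen 3 (rule 124): 111001100010110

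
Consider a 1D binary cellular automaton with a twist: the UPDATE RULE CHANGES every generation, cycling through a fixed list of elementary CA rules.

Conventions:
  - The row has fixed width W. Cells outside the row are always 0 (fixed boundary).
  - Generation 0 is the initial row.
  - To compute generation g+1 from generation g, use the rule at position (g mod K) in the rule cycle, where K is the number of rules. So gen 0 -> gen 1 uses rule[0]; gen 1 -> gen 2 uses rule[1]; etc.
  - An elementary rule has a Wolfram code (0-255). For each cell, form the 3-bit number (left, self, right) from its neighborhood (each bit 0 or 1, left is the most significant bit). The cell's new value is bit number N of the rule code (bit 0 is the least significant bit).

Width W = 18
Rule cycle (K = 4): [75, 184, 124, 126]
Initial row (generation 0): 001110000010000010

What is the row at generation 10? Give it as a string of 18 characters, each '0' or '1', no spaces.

Answer: 101001101000111101

Derivation:
Gen 0: 001110000010000010
Gen 1 (rule 75): 111010111100111100
Gen 2 (rule 184): 110101111010111010
Gen 3 (rule 124): 111111001111101111
Gen 4 (rule 126): 100001111000111001
Gen 5 (rule 75): 001111001011101010
Gen 6 (rule 184): 001110100111010101
Gen 7 (rule 124): 001011110101111111
Gen 8 (rule 126): 011110011111000001
Gen 9 (rule 75): 110010110001011110
Gen 10 (rule 184): 101001101000111101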